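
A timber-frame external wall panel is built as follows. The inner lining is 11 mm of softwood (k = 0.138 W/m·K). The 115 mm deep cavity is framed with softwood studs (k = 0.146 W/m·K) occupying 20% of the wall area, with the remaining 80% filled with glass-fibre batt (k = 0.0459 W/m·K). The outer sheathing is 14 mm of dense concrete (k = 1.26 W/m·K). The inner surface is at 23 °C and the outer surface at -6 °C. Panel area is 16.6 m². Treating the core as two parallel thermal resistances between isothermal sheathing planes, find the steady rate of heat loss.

Q ≈ 262 W

Sheathing layers in series; stud and cavity paths in parallel between them.
R_inner = 0.011/(0.138×16.6) = 0.004802 K/W
R_stud  = 0.115/(0.146×0.2×16.6) = 0.2373 K/W
R_cav   = 0.115/(0.0459×0.8×16.6) = 0.1887 K/W
1/R_core = 1/R_stud + 1/R_cav → R_core = 0.1051 K/W
R_outer = 0.014/(1.26×16.6) = 6.693×10^-4 K/W
R_total = 0.1106 K/W
Q = ΔT/R_total = 29/0.1106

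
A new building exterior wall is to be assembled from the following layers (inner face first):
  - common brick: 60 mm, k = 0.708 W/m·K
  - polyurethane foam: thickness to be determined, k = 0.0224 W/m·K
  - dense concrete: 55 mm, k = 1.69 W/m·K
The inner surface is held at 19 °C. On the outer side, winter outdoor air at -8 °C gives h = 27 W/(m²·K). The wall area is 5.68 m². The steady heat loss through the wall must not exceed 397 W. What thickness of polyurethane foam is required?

Series thermal resistances:
R_common brick = L/(kA) = 0.06/(0.708×5.68) = 0.01492 K/W
R_dense concrete = L/(kA) = 0.055/(1.69×5.68) = 0.00573 K/W
R_outer film = 1/(h_o·A) = 1/(27×5.68) = 0.006521 K/W
Sum of the known resistances R_other = 0.02717 K/W
Required total resistance R_tot = ΔT/Q_allow = 27/397 = 0.06801 K/W
R_polyurethane foam = R_tot − R_other = 0.04084 K/W
L = R·k·A = 0.04084×0.0224×5.68

L ≈ 5.2 mm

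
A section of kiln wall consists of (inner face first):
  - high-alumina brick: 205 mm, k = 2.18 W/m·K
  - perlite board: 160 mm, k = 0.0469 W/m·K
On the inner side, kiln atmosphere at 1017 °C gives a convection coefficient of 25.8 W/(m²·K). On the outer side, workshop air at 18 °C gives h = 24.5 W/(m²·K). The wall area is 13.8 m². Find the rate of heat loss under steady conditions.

Treating each layer as a thermal resistance in series:
R_inner film = 1/(h_i·A) = 1/(25.8×13.8) = 0.002809 K/W
R_high-alumina brick = L/(kA) = 0.205/(2.18×13.8) = 0.006814 K/W
R_perlite board = L/(kA) = 0.16/(0.0469×13.8) = 0.2472 K/W
R_outer film = 1/(h_o·A) = 1/(24.5×13.8) = 0.002958 K/W
R_total = 0.2598 K/W
Q = ΔT / R_total = 999 / 0.2598

Q ≈ 3850 W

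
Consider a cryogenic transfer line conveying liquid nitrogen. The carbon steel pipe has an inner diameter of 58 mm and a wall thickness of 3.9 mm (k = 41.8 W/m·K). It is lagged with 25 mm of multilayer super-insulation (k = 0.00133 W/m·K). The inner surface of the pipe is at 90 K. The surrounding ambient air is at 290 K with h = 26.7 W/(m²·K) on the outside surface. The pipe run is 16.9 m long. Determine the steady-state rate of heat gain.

Radial resistances (cylindrical: R_cond = ln(r_o/r_i)/(2πkL), R_conv = 1/(h·2πrL)):
R_carbon steel pipe wall = ln(32.9/29)/(2π×41.8×16.9) = 2.843×10^-5 K/W
R_multilayer super-insulation = ln(57.9/32.9)/(2π×0.00133×16.9) = 4.002 K/W
R_outer film = 1/(h_o·2πr_oL) = 1/(26.7×2π×0.0579×16.9) = 0.006092 K/W
R_total = 4.009 K/W
Q = ΔT/R_total = 200/4.009

Q ≈ 49.9 W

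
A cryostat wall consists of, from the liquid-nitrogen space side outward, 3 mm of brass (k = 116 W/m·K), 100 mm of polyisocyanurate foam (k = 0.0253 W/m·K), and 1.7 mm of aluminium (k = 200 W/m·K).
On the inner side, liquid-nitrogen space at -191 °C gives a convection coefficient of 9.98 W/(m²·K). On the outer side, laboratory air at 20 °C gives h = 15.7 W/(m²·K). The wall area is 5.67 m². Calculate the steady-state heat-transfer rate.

Using the resistance-network approach (series):
R_inner film = 1/(h_i·A) = 1/(9.98×5.67) = 0.01767 K/W
R_brass = L/(kA) = 0.003/(116×5.67) = 4.561×10^-6 K/W
R_polyisocyanurate foam = L/(kA) = 0.1/(0.0253×5.67) = 0.6971 K/W
R_aluminium = L/(kA) = 0.0017/(200×5.67) = 1.499×10^-6 K/W
R_outer film = 1/(h_o·A) = 1/(15.7×5.67) = 0.01123 K/W
R_total = 0.726 K/W
Q = ΔT / R_total = 211 / 0.726

Q ≈ 291 W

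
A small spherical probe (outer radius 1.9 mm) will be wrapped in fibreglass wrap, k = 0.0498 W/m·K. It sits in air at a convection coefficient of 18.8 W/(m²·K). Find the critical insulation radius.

For a sphere r_cr = 2k/h = 2×0.0498/18.8
r_cr = 5.3 mm; since the bare radius (1.9 mm) is below r_cr, adding a thin layer of insulation will *increase* heat loss.

r_cr ≈ 5.3 mm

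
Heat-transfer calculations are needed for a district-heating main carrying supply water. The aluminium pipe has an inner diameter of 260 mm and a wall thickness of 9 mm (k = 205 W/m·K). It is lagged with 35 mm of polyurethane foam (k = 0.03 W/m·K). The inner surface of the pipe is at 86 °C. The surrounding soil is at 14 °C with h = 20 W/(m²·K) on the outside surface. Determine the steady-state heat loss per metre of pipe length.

Treating each annulus and film as a series resistance:
R_aluminium pipe wall = ln(139/130)/(2π×205×1) = 5.197×10^-5 K/W
R_polyurethane foam = ln(174/139)/(2π×0.03×1) = 1.191 K/W
R_outer film = 1/(h_o·2πr_oL) = 1/(20×2π×0.174×1) = 0.04573 K/W
R_total = 1.237 K/W
Q = ΔT/R_total = 72/1.237

q′ ≈ 58.2 W/m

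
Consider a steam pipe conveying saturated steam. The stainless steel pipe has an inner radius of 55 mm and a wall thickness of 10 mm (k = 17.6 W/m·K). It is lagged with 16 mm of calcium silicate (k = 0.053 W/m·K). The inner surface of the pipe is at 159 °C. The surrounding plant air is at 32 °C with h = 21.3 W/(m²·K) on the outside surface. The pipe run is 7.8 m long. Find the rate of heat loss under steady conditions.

Q ≈ 1310 W

Radial resistances (cylindrical: R_cond = ln(r_o/r_i)/(2πkL), R_conv = 1/(h·2πrL)):
R_stainless steel pipe wall = ln(65/55)/(2π×17.6×7.8) = 1.937×10^-4 K/W
R_calcium silicate = ln(81/65)/(2π×0.053×7.8) = 0.08472 K/W
R_outer film = 1/(h_o·2πr_oL) = 1/(21.3×2π×0.081×7.8) = 0.01183 K/W
R_total = 0.09674 K/W
Q = ΔT/R_total = 127/0.09674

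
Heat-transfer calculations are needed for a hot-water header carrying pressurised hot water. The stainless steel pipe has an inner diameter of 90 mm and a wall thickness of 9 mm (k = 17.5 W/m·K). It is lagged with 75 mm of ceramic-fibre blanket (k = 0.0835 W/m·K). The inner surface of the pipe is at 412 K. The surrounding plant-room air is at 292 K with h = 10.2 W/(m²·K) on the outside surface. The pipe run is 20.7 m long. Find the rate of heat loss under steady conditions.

Q ≈ 1390 W

Cylindrical conduction, so R = ln(r₂/r₁)/(2πkL) per layer, in series:
R_stainless steel pipe wall = ln(54/45)/(2π×17.5×20.7) = 8.01×10^-5 K/W
R_ceramic-fibre blanket = ln(129/54)/(2π×0.0835×20.7) = 0.08019 K/W
R_outer film = 1/(h_o·2πr_oL) = 1/(10.2×2π×0.129×20.7) = 0.005843 K/W
R_total = 0.08611 K/W
Q = ΔT/R_total = 120/0.08611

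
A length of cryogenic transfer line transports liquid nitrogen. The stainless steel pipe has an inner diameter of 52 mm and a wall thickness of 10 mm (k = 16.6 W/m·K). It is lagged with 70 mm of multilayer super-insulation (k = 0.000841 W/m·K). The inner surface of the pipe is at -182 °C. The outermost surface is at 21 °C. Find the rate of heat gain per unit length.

Radial resistances (cylindrical: R_cond = ln(r_o/r_i)/(2πkL), R_conv = 1/(h·2πrL)):
R_stainless steel pipe wall = ln(36/26)/(2π×16.6×1) = 0.00312 K/W
R_multilayer super-insulation = ln(106/36)/(2π×0.000841×1) = 204.4 K/W
R_total = 204.4 K/W
Q = ΔT/R_total = 203/204.4

q′ ≈ 0.993 W/m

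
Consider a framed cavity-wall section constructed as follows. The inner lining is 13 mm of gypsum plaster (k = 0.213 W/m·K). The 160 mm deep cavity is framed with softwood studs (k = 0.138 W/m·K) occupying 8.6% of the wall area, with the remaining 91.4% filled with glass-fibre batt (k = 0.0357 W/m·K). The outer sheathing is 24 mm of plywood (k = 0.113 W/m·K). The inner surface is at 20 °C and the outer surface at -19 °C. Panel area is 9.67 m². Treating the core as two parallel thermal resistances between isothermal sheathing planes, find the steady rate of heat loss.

Q ≈ 97.5 W

Sheathing layers in series; stud and cavity paths in parallel between them.
R_inner = 0.013/(0.213×9.67) = 0.006312 K/W
R_stud  = 0.16/(0.138×0.086×9.67) = 1.394 K/W
R_cav   = 0.16/(0.0357×0.914×9.67) = 0.5071 K/W
1/R_core = 1/R_stud + 1/R_cav → R_core = 0.3718 K/W
R_outer = 0.024/(0.113×9.67) = 0.02196 K/W
R_total = 0.4001 K/W
Q = ΔT/R_total = 39/0.4001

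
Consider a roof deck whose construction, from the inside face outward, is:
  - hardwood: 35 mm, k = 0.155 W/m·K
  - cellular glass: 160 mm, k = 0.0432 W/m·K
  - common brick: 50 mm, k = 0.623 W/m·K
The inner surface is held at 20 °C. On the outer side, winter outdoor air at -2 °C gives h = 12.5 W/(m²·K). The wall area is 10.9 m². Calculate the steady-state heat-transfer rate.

Model the wall as resistances in series:
R_hardwood = L/(kA) = 0.035/(0.155×10.9) = 0.02072 K/W
R_cellular glass = L/(kA) = 0.16/(0.0432×10.9) = 0.3398 K/W
R_common brick = L/(kA) = 0.05/(0.623×10.9) = 0.007363 K/W
R_outer film = 1/(h_o·A) = 1/(12.5×10.9) = 0.007339 K/W
R_total = 0.3752 K/W
Q = ΔT / R_total = 22 / 0.3752

Q ≈ 58.6 W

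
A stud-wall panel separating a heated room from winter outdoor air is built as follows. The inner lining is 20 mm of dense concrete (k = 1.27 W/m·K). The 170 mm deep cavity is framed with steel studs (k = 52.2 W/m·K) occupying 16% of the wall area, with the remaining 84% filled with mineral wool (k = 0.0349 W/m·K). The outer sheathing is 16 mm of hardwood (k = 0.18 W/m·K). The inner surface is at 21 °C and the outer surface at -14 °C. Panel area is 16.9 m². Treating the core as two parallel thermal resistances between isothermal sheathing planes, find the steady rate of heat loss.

Sheathing layers in series; stud and cavity paths in parallel between them.
R_inner = 0.02/(1.27×16.9) = 9.318×10^-4 K/W
R_stud  = 0.17/(52.2×0.16×16.9) = 0.001204 K/W
R_cav   = 0.17/(0.0349×0.84×16.9) = 0.3431 K/W
1/R_core = 1/R_stud + 1/R_cav → R_core = 0.0012 K/W
R_outer = 0.016/(0.18×16.9) = 0.00526 K/W
R_total = 0.007392 K/W
Q = ΔT/R_total = 35/0.007392

Q ≈ 4740 W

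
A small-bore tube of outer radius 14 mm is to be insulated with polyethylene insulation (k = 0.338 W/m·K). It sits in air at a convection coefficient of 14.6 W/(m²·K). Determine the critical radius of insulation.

For a cylinder r_cr = k/h = 0.338/14.6
r_cr = 23.2 mm; since the bare radius (14 mm) is below r_cr, adding a thin layer of insulation will *increase* heat loss.

r_cr ≈ 23.2 mm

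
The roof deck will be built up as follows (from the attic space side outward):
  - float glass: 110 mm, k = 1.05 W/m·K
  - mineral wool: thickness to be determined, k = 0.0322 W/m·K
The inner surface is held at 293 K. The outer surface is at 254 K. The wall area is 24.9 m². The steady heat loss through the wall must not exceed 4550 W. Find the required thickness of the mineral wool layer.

L ≈ 3.5 mm

Thermal resistances in series:
R_float glass = L/(kA) = 0.11/(1.05×24.9) = 0.004207 K/W
Sum of the known resistances R_other = 0.004207 K/W
Required total resistance R_tot = ΔT/Q_allow = 39/4550 = 0.008571 K/W
R_mineral wool = R_tot − R_other = 0.004364 K/W
L = R·k·A = 0.004364×0.0322×24.9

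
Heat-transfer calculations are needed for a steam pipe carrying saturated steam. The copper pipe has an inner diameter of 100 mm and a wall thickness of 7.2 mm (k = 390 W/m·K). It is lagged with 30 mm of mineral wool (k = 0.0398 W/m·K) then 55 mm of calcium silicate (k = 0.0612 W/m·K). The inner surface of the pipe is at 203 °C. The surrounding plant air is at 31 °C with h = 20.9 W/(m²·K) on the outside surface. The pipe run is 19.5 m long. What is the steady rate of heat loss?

Treating each annulus and film as a series resistance:
R_copper pipe wall = ln(57.2/50)/(2π×390×19.5) = 2.815×10^-6 K/W
R_mineral wool = ln(87.2/57.2)/(2π×0.0398×19.5) = 0.08647 K/W
R_calcium silicate = ln(142.2/87.2)/(2π×0.0612×19.5) = 0.06522 K/W
R_outer film = 1/(h_o·2πr_oL) = 1/(20.9×2π×0.1422×19.5) = 0.002746 K/W
R_total = 0.1544 K/W
Q = ΔT/R_total = 172/0.1544

Q ≈ 1110 W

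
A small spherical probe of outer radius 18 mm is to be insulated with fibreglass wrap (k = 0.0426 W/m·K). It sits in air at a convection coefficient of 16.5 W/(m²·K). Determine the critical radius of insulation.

r_cr ≈ 5.16 mm

For a sphere r_cr = 2k/h = 2×0.0426/16.5
r_cr = 5.16 mm; since the bare radius (18 mm) is above r_cr, any added insulation will reduce heat loss.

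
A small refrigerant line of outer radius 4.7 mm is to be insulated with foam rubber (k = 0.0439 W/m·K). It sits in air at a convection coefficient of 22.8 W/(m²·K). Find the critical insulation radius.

r_cr ≈ 1.93 mm

For a cylinder r_cr = k/h = 0.0439/22.8
r_cr = 1.93 mm; since the bare radius (4.7 mm) is above r_cr, any added insulation will reduce heat loss.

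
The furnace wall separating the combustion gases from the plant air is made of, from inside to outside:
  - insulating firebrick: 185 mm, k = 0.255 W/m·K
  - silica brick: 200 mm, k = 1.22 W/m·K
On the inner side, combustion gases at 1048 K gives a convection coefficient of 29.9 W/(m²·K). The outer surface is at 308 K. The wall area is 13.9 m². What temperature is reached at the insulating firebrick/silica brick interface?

T ≈ 439 K

Series thermal resistances:
R_inner film = 1/(h_i·A) = 1/(29.9×13.9) = 0.002406 K/W
R_insulating firebrick = L/(kA) = 0.185/(0.255×13.9) = 0.05219 K/W
R_silica brick = L/(kA) = 0.2/(1.22×13.9) = 0.01179 K/W
R_total = 0.06639 K/W;  Q = ΔT/R_total = 740/0.06639 = 11150 W
T_interface = T_inner − Q·ΣR(inner→interface) = 1048 − 11100×0.0546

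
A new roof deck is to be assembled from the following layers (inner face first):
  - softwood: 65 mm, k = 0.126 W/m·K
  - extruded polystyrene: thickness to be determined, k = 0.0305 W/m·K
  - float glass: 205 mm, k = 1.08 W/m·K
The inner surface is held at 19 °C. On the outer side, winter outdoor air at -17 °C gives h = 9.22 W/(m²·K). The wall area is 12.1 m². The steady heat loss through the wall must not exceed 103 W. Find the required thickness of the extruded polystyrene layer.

L ≈ 104 mm

Series thermal resistances:
R_softwood = L/(kA) = 0.065/(0.126×12.1) = 0.04263 K/W
R_float glass = L/(kA) = 0.205/(1.08×12.1) = 0.01569 K/W
R_outer film = 1/(h_o·A) = 1/(9.22×12.1) = 0.008964 K/W
Sum of the known resistances R_other = 0.06728 K/W
Required total resistance R_tot = ΔT/Q_allow = 36/103 = 0.3495 K/W
R_extruded polystyrene = R_tot − R_other = 0.2822 K/W
L = R·k·A = 0.2822×0.0305×12.1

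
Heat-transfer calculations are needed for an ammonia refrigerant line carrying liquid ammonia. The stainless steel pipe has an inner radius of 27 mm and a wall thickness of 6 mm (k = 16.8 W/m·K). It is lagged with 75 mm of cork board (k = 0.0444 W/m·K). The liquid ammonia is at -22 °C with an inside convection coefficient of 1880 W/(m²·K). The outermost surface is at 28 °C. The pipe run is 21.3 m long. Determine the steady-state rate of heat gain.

Cylindrical conduction, so R = ln(r₂/r₁)/(2πkL) per layer, in series:
R_inner film = 1/(h_i·2πr₁L) = 1/(1880×2π×0.027×21.3) = 1.472×10^-4 K/W
R_stainless steel pipe wall = ln(33/27)/(2π×16.8×21.3) = 8.925×10^-5 K/W
R_cork board = ln(108/33)/(2π×0.0444×21.3) = 0.1995 K/W
R_total = 0.1998 K/W
Q = ΔT/R_total = 50/0.1998

Q ≈ 250 W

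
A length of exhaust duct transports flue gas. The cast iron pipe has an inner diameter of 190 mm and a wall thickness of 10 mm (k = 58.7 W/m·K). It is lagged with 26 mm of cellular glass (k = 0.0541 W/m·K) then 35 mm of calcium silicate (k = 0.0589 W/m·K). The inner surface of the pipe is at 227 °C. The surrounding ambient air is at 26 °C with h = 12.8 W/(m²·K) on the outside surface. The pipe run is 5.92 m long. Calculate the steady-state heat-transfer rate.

Treating each annulus and film as a series resistance:
R_cast iron pipe wall = ln(105/95)/(2π×58.7×5.92) = 4.584×10^-5 K/W
R_cellular glass = ln(131/105)/(2π×0.0541×5.92) = 0.1099 K/W
R_calcium silicate = ln(166/131)/(2π×0.0589×5.92) = 0.1081 K/W
R_outer film = 1/(h_o·2πr_oL) = 1/(12.8×2π×0.166×5.92) = 0.01265 K/W
R_total = 0.2307 K/W
Q = ΔT/R_total = 201/0.2307

Q ≈ 871 W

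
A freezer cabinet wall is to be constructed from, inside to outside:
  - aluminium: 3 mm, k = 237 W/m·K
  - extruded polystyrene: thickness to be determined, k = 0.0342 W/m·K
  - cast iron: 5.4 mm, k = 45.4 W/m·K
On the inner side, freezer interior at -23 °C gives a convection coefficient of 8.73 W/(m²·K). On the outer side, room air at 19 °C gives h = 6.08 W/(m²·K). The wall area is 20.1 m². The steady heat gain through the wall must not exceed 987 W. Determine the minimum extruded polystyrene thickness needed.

Series thermal resistances:
R_inner film = 1/(h_i·A) = 1/(8.73×20.1) = 0.005699 K/W
R_aluminium = L/(kA) = 0.003/(237×20.1) = 6.298×10^-7 K/W
R_cast iron = L/(kA) = 0.0054/(45.4×20.1) = 5.918×10^-6 K/W
R_outer film = 1/(h_o·A) = 1/(6.08×20.1) = 0.008183 K/W
Sum of the known resistances R_other = 0.01389 K/W
Required total resistance R_tot = ΔT/Q_allow = 42/987 = 0.04255 K/W
R_extruded polystyrene = R_tot − R_other = 0.02866 K/W
L = R·k·A = 0.02866×0.0342×20.1

L ≈ 19.7 mm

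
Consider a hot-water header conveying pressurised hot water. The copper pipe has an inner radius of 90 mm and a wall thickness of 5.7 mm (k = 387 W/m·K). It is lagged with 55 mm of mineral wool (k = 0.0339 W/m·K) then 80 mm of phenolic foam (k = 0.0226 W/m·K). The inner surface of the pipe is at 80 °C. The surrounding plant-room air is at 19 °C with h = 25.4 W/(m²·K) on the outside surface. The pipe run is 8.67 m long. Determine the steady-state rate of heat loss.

For a radial system each layer contributes R = ln(r_out/r_in)/(2πkL); films add R = 1/(hA).
R_copper pipe wall = ln(95.7/90)/(2π×387×8.67) = 2.913×10^-6 K/W
R_mineral wool = ln(150.7/95.7)/(2π×0.0339×8.67) = 0.2459 K/W
R_phenolic foam = ln(230.7/150.7)/(2π×0.0226×8.67) = 0.3459 K/W
R_outer film = 1/(h_o·2πr_oL) = 1/(25.4×2π×0.2307×8.67) = 0.003133 K/W
R_total = 0.5949 K/W
Q = ΔT/R_total = 61/0.5949

Q ≈ 103 W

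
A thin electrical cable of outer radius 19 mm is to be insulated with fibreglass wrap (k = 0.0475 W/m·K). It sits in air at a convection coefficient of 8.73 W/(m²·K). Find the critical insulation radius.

For a cylinder r_cr = k/h = 0.0475/8.73
r_cr = 5.44 mm; since the bare radius (19 mm) is above r_cr, any added insulation will reduce heat loss.

r_cr ≈ 5.44 mm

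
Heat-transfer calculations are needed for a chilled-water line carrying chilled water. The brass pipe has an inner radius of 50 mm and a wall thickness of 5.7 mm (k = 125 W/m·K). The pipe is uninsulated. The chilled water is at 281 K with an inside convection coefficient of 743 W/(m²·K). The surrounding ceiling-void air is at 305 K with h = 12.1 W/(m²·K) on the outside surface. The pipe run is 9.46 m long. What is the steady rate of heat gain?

Per-layer cylindrical resistances, series-summed:
R_inner film = 1/(h_i·2πr₁L) = 1/(743×2π×0.05×9.46) = 4.529×10^-4 K/W
R_brass pipe wall = ln(55.7/50)/(2π×125×9.46) = 1.453×10^-5 K/W
R_outer film = 1/(h_o·2πr_oL) = 1/(12.1×2π×0.0557×9.46) = 0.02496 K/W
R_total = 0.02543 K/W
Q = ΔT/R_total = 24/0.02543

Q ≈ 944 W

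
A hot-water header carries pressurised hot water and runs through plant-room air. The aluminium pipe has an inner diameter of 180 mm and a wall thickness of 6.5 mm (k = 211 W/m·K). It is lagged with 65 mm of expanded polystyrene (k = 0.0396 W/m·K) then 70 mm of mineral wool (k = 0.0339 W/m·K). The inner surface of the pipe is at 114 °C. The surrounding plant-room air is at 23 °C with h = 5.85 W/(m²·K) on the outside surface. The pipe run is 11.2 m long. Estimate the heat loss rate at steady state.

Q ≈ 263 W

Per-layer cylindrical resistances, series-summed:
R_aluminium pipe wall = ln(96.5/90)/(2π×211×11.2) = 4.696×10^-6 K/W
R_expanded polystyrene = ln(161.5/96.5)/(2π×0.0396×11.2) = 0.1848 K/W
R_mineral wool = ln(231.5/161.5)/(2π×0.0339×11.2) = 0.1509 K/W
R_outer film = 1/(h_o·2πr_oL) = 1/(5.85×2π×0.2315×11.2) = 0.01049 K/W
R_total = 0.3462 K/W
Q = ΔT/R_total = 91/0.3462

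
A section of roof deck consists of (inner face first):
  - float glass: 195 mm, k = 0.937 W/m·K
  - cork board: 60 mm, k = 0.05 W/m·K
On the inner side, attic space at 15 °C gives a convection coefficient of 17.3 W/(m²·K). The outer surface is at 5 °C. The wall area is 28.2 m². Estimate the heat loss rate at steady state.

Q ≈ 192 W

Thermal resistances in series:
R_inner film = 1/(h_i·A) = 1/(17.3×28.2) = 0.00205 K/W
R_float glass = L/(kA) = 0.195/(0.937×28.2) = 0.00738 K/W
R_cork board = L/(kA) = 0.06/(0.05×28.2) = 0.04255 K/W
R_total = 0.05198 K/W
Q = ΔT / R_total = 10 / 0.05198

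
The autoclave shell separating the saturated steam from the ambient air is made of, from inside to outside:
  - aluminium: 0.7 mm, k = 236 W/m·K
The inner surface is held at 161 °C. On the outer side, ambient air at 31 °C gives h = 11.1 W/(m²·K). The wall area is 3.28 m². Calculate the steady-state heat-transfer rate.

Thermal resistances in series:
R_aluminium = L/(kA) = 0.0007/(236×3.28) = 9.043×10^-7 K/W
R_outer film = 1/(h_o·A) = 1/(11.1×3.28) = 0.02747 K/W
R_total = 0.02747 K/W
Q = ΔT / R_total = 130 / 0.02747

Q ≈ 4730 W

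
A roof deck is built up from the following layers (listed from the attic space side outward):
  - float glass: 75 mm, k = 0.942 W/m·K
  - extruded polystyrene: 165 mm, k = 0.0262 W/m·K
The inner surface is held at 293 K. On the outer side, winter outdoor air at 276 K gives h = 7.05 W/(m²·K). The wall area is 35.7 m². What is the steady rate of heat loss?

Model the wall as resistances in series:
R_float glass = L/(kA) = 0.075/(0.942×35.7) = 0.00223 K/W
R_extruded polystyrene = L/(kA) = 0.165/(0.0262×35.7) = 0.1764 K/W
R_outer film = 1/(h_o·A) = 1/(7.05×35.7) = 0.003973 K/W
R_total = 0.1826 K/W
Q = ΔT / R_total = 17 / 0.1826

Q ≈ 93.1 W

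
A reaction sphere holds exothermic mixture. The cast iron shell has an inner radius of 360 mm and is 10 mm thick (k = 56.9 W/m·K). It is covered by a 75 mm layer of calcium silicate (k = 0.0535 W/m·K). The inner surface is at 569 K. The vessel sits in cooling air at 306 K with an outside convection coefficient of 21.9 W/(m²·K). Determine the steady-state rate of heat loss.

Q ≈ 378 W

Spherical conduction: R = (1/r_in − 1/r_out)/(4πk) per layer; series-sum.
R_cast iron shell = (1/0.36 − 1/0.37)/(4π×56.9) = 1.05×10^-4 K/W
R_calcium silicate = (1/0.37 − 1/0.445)/(4π×0.0535) = 0.6775 K/W
R_outer film = 1/(h·4πr_o²) = 1/(21.9×4π×0.445²) = 0.01835 K/W
R_total = 0.696 K/W
Q = ΔT/R_total = 263/0.696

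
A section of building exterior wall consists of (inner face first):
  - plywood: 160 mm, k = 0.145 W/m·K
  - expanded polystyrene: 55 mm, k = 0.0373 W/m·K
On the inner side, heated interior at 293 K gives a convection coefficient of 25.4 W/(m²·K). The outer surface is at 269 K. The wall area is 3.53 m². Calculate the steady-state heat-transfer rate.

Q ≈ 32.4 W

Using the resistance-network approach (series):
R_inner film = 1/(h_i·A) = 1/(25.4×3.53) = 0.01115 K/W
R_plywood = L/(kA) = 0.16/(0.145×3.53) = 0.3126 K/W
R_expanded polystyrene = L/(kA) = 0.055/(0.0373×3.53) = 0.4177 K/W
R_total = 0.7415 K/W
Q = ΔT / R_total = 24 / 0.7415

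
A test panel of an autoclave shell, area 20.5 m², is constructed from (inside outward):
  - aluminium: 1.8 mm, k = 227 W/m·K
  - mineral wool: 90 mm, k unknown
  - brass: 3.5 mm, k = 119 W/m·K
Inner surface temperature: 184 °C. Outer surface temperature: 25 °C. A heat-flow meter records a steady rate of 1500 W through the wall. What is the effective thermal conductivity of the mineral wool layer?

k ≈ 0.0414 W/(m·K)

Thermal resistances in series:
R_aluminium = L/(kA) = 0.0018/(227×20.5) = 3.868×10^-7 K/W
R_brass = L/(kA) = 0.0035/(119×20.5) = 1.435×10^-6 K/W
Sum of known resistances R_other = 1.822×10^-6 K/W
Total R = ΔT/Q = 159/1500 = 0.106 K/W
R_mineral wool = R_total − R_other = 0.106 K/W
k = L/(R·A) = 0.09/(0.106×20.5)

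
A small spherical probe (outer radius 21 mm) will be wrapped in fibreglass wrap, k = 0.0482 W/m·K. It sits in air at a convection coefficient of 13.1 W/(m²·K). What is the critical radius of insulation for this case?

For a sphere r_cr = 2k/h = 2×0.0482/13.1
r_cr = 7.36 mm; since the bare radius (21 mm) is above r_cr, any added insulation will reduce heat loss.

r_cr ≈ 7.36 mm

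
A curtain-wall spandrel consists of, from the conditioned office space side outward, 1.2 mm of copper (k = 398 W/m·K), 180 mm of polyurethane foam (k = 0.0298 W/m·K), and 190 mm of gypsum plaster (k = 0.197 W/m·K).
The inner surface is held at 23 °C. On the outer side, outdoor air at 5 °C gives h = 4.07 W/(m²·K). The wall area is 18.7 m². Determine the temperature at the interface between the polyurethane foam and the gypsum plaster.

Using the resistance-network approach (series):
R_copper = L/(kA) = 0.0012/(398×18.7) = 1.612×10^-7 K/W
R_polyurethane foam = L/(kA) = 0.18/(0.0298×18.7) = 0.323 K/W
R_gypsum plaster = L/(kA) = 0.19/(0.197×18.7) = 0.05158 K/W
R_outer film = 1/(h_o·A) = 1/(4.07×18.7) = 0.01314 K/W
R_total = 0.3877 K/W;  Q = ΔT/R_total = 18/0.3877 = 46.42 W
T_interface = T_inner − Q·ΣR(inner→interface) = 23 − 46.4×0.323

T ≈ 8 °C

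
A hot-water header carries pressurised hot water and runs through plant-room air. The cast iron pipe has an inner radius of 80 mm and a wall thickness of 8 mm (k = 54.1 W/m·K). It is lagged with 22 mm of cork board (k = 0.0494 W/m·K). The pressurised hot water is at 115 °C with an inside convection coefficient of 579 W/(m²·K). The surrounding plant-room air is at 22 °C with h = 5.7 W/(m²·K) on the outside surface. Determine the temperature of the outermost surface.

Treating each annulus and film as a series resistance:
R_inner film = 1/(h_i·2πr₁L) = 1/(579×2π×0.08×1) = 0.003436 K/W
R_cast iron pipe wall = ln(88/80)/(2π×54.1×1) = 2.804×10^-4 K/W
R_cork board = ln(110/88)/(2π×0.0494×1) = 0.7189 K/W
R_outer film = 1/(h_o·2πr_oL) = 1/(5.7×2π×0.11×1) = 0.2538 K/W
R_total = 0.9765 K/W
Q = ΔT/R_total = 93/0.9765
Q = 95.2 W/m
T_interface = T_inner − Q·ΣR(inner→interface) = 115 − 95.2×0.7226

T ≈ 46.2 °C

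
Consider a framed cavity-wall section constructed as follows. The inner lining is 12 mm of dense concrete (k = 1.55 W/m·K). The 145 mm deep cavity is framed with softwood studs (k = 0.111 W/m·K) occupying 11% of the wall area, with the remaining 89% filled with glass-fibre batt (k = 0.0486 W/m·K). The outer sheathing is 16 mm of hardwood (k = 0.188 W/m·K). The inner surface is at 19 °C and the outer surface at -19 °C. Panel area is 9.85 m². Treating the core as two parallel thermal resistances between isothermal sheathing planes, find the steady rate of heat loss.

Sheathing layers in series; stud and cavity paths in parallel between them.
R_inner = 0.012/(1.55×9.85) = 7.86×10^-4 K/W
R_stud  = 0.145/(0.111×0.11×9.85) = 1.206 K/W
R_cav   = 0.145/(0.0486×0.89×9.85) = 0.3403 K/W
1/R_core = 1/R_stud + 1/R_cav → R_core = 0.2654 K/W
R_outer = 0.016/(0.188×9.85) = 0.00864 K/W
R_total = 0.2748 K/W
Q = ΔT/R_total = 38/0.2748

Q ≈ 138 W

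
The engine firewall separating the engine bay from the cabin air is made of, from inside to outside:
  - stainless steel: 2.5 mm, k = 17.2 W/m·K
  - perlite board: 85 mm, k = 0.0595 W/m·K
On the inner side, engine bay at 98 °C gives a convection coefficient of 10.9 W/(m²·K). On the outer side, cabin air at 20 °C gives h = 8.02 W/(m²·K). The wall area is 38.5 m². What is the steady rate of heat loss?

Model the wall as resistances in series:
R_inner film = 1/(h_i·A) = 1/(10.9×38.5) = 0.002383 K/W
R_stainless steel = L/(kA) = 0.0025/(17.2×38.5) = 3.775×10^-6 K/W
R_perlite board = L/(kA) = 0.085/(0.0595×38.5) = 0.03711 K/W
R_outer film = 1/(h_o·A) = 1/(8.02×38.5) = 0.003239 K/W
R_total = 0.04273 K/W
Q = ΔT / R_total = 78 / 0.04273

Q ≈ 1830 W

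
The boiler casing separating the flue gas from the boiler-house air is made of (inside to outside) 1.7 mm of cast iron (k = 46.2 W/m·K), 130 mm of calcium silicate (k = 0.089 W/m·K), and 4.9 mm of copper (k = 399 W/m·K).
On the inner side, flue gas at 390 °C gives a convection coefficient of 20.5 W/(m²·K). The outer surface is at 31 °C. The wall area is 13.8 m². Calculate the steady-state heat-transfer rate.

Series thermal resistances:
R_inner film = 1/(h_i·A) = 1/(20.5×13.8) = 0.003535 K/W
R_cast iron = L/(kA) = 0.0017/(46.2×13.8) = 2.666×10^-6 K/W
R_calcium silicate = L/(kA) = 0.13/(0.089×13.8) = 0.1058 K/W
R_copper = L/(kA) = 0.0049/(399×13.8) = 8.899×10^-7 K/W
R_total = 0.1094 K/W
Q = ΔT / R_total = 359 / 0.1094

Q ≈ 3280 W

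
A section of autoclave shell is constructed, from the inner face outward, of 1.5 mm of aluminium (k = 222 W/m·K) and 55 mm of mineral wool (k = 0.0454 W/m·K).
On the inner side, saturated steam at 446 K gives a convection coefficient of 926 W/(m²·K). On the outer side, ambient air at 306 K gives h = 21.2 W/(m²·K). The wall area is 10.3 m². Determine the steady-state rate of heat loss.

Model the wall as resistances in series:
R_inner film = 1/(h_i·A) = 1/(926×10.3) = 1.048×10^-4 K/W
R_aluminium = L/(kA) = 0.0015/(222×10.3) = 6.56×10^-7 K/W
R_mineral wool = L/(kA) = 0.055/(0.0454×10.3) = 0.1176 K/W
R_outer film = 1/(h_o·A) = 1/(21.2×10.3) = 0.00458 K/W
R_total = 0.1223 K/W
Q = ΔT / R_total = 140 / 0.1223

Q ≈ 1140 W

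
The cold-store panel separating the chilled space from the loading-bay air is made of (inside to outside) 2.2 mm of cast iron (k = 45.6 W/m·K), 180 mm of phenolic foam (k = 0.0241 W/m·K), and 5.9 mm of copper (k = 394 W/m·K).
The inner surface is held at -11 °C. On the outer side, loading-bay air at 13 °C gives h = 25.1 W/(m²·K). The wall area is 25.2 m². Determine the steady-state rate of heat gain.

Treating each layer as a thermal resistance in series:
R_cast iron = L/(kA) = 0.0022/(45.6×25.2) = 1.915×10^-6 K/W
R_phenolic foam = L/(kA) = 0.18/(0.0241×25.2) = 0.2964 K/W
R_copper = L/(kA) = 0.0059/(394×25.2) = 5.942×10^-7 K/W
R_outer film = 1/(h_o·A) = 1/(25.1×25.2) = 0.001581 K/W
R_total = 0.298 K/W
Q = ΔT / R_total = 24 / 0.298

Q ≈ 80.5 W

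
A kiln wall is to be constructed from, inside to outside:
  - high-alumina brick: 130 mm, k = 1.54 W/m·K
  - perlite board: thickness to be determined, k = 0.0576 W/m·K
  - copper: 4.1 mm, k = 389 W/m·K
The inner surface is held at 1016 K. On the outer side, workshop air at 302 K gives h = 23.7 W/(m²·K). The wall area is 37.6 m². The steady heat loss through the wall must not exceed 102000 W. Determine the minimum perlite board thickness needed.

Model the wall as resistances in series:
R_high-alumina brick = L/(kA) = 0.13/(1.54×37.6) = 0.002245 K/W
R_copper = L/(kA) = 0.0041/(389×37.6) = 2.803×10^-7 K/W
R_outer film = 1/(h_o·A) = 1/(23.7×37.6) = 0.001122 K/W
Sum of the known resistances R_other = 0.003368 K/W
Required total resistance R_tot = ΔT/Q_allow = 714/102000 = 0.007 K/W
R_perlite board = R_tot − R_other = 0.003632 K/W
L = R·k·A = 0.003632×0.0576×37.6

L ≈ 7.87 mm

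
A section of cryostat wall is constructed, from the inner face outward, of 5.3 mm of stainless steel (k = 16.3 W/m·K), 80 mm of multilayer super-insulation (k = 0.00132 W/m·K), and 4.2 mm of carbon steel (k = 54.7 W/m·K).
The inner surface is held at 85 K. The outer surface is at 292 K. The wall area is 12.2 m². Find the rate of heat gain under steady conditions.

Using the resistance-network approach (series):
R_stainless steel = L/(kA) = 0.0053/(16.3×12.2) = 2.665×10^-5 K/W
R_multilayer super-insulation = L/(kA) = 0.08/(0.00132×12.2) = 4.968 K/W
R_carbon steel = L/(kA) = 0.0042/(54.7×12.2) = 6.294×10^-6 K/W
R_total = 4.968 K/W
Q = ΔT / R_total = 207 / 4.968

Q ≈ 41.7 W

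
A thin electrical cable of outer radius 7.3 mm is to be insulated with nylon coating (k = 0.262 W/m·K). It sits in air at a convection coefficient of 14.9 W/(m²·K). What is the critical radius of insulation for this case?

r_cr ≈ 17.6 mm

For a cylinder r_cr = k/h = 0.262/14.9
r_cr = 17.6 mm; since the bare radius (7.3 mm) is below r_cr, adding a thin layer of insulation will *increase* heat loss.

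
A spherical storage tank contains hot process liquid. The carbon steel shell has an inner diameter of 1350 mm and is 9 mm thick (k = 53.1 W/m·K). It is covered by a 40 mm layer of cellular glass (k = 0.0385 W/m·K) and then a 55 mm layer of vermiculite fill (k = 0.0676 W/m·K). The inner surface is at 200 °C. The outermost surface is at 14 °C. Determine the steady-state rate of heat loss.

Each spherical layer contributes R = (1/r_i − 1/r_o)/(4πk):
R_carbon steel shell = (1/0.675 − 1/0.684)/(4π×53.1) = 2.921×10^-5 K/W
R_cellular glass = (1/0.684 − 1/0.724)/(4π×0.0385) = 0.167 K/W
R_vermiculite fill = (1/0.724 − 1/0.779)/(4π×0.0676) = 0.1148 K/W
R_total = 0.2818 K/W
Q = ΔT/R_total = 186/0.2818

Q ≈ 660 W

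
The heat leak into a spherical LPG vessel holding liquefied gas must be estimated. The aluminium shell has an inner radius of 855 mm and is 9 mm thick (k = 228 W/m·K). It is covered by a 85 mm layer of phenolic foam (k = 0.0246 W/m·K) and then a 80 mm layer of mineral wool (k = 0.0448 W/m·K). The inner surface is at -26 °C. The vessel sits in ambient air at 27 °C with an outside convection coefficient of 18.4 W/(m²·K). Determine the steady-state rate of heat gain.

Q ≈ 109 W

Radial (spherical) resistances in series:
R_aluminium shell = (1/0.855 − 1/0.864)/(4π×228) = 4.252×10^-6 K/W
R_phenolic foam = (1/0.864 − 1/0.949)/(4π×0.0246) = 0.3353 K/W
R_mineral wool = (1/0.949 − 1/1.029)/(4π×0.0448) = 0.1455 K/W
R_outer film = 1/(h·4πr_o²) = 1/(18.4×4π×1.029²) = 0.004085 K/W
R_total = 0.485 K/W
Q = ΔT/R_total = 53/0.485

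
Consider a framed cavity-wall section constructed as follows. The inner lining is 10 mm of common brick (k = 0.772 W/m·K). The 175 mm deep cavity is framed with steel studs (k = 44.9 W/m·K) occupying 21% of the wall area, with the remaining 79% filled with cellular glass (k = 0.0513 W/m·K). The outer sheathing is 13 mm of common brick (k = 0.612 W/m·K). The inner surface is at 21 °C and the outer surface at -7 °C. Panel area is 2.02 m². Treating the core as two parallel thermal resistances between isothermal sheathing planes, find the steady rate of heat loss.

Q ≈ 1070 W

Sheathing layers in series; stud and cavity paths in parallel between them.
R_inner = 0.01/(0.772×2.02) = 0.006413 K/W
R_stud  = 0.175/(44.9×0.21×2.02) = 0.009188 K/W
R_cav   = 0.175/(0.0513×0.79×2.02) = 2.138 K/W
1/R_core = 1/R_stud + 1/R_cav → R_core = 0.009149 K/W
R_outer = 0.013/(0.612×2.02) = 0.01052 K/W
R_total = 0.02608 K/W
Q = ΔT/R_total = 28/0.02608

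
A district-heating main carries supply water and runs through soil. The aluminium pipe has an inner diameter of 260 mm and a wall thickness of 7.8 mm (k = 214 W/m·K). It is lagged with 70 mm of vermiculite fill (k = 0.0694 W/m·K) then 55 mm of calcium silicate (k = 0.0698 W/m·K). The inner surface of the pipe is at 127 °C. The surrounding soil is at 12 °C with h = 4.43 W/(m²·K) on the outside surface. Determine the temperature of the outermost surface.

For a radial system each layer contributes R = ln(r_out/r_in)/(2πkL); films add R = 1/(hA).
R_aluminium pipe wall = ln(137.8/130)/(2π×214×1) = 4.334×10^-5 K/W
R_vermiculite fill = ln(207.8/137.8)/(2π×0.0694×1) = 0.942 K/W
R_calcium silicate = ln(262.8/207.8)/(2π×0.0698×1) = 0.5354 K/W
R_outer film = 1/(h_o·2πr_oL) = 1/(4.43×2π×0.2628×1) = 0.1367 K/W
R_total = 1.614 K/W
Q = ΔT/R_total = 115/1.614
Q = 71.2 W/m
T_interface = T_inner − Q·ΣR(inner→interface) = 127 − 71.2×1.477

T ≈ 21.7 °C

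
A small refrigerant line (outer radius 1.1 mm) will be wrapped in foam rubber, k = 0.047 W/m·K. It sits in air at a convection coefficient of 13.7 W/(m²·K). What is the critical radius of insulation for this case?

For a cylinder r_cr = k/h = 0.047/13.7
r_cr = 3.43 mm; since the bare radius (1.1 mm) is below r_cr, adding a thin layer of insulation will *increase* heat loss.

r_cr ≈ 3.43 mm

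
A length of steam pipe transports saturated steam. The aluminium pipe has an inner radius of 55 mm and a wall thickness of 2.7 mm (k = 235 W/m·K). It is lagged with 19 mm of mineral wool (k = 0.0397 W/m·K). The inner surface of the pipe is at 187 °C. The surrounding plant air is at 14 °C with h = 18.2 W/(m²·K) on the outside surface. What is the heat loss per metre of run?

q′ ≈ 138 W/m

Radial resistances (cylindrical: R_cond = ln(r_o/r_i)/(2πkL), R_conv = 1/(h·2πrL)):
R_aluminium pipe wall = ln(57.7/55)/(2π×235×1) = 3.246×10^-5 K/W
R_mineral wool = ln(76.7/57.7)/(2π×0.0397×1) = 1.141 K/W
R_outer film = 1/(h_o·2πr_oL) = 1/(18.2×2π×0.0767×1) = 0.114 K/W
R_total = 1.255 K/W
Q = ΔT/R_total = 173/1.255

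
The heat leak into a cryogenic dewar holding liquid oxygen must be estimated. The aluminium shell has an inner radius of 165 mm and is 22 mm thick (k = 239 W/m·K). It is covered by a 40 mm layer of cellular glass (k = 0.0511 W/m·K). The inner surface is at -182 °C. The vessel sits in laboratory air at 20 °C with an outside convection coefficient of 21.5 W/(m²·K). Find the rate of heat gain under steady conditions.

Each spherical layer contributes R = (1/r_i − 1/r_o)/(4πk):
R_aluminium shell = (1/0.165 − 1/0.187)/(4π×239) = 2.374×10^-4 K/W
R_cellular glass = (1/0.187 − 1/0.227)/(4π×0.0511) = 1.467 K/W
R_outer film = 1/(h·4πr_o²) = 1/(21.5×4π×0.227²) = 0.07183 K/W
R_total = 1.54 K/W
Q = ΔT/R_total = 202/1.54

Q ≈ 131 W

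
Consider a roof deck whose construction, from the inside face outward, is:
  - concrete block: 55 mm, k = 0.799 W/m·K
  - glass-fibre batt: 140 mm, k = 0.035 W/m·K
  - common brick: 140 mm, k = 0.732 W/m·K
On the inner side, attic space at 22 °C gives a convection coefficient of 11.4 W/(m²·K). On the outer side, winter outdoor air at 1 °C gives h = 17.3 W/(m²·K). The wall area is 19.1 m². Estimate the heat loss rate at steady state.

Using the resistance-network approach (series):
R_inner film = 1/(h_i·A) = 1/(11.4×19.1) = 0.004593 K/W
R_concrete block = L/(kA) = 0.055/(0.799×19.1) = 0.003604 K/W
R_glass-fibre batt = L/(kA) = 0.14/(0.035×19.1) = 0.2094 K/W
R_common brick = L/(kA) = 0.14/(0.732×19.1) = 0.01001 K/W
R_outer film = 1/(h_o·A) = 1/(17.3×19.1) = 0.003026 K/W
R_total = 0.2307 K/W
Q = ΔT / R_total = 21 / 0.2307

Q ≈ 91 W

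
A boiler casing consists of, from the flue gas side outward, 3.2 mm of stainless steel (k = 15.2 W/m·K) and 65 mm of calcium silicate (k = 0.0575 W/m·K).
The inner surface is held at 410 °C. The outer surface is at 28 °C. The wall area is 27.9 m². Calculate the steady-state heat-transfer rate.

Series thermal resistances:
R_stainless steel = L/(kA) = 0.0032/(15.2×27.9) = 7.546×10^-6 K/W
R_calcium silicate = L/(kA) = 0.065/(0.0575×27.9) = 0.04052 K/W
R_total = 0.04052 K/W
Q = ΔT / R_total = 382 / 0.04052

Q ≈ 9430 W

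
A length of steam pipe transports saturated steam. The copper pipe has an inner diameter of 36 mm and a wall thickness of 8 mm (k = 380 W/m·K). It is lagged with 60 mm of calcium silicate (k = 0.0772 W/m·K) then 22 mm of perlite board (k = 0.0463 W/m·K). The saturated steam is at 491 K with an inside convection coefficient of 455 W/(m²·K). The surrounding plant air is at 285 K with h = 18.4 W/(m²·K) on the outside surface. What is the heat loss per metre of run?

q′ ≈ 61.5 W/m

Cylindrical conduction, so R = ln(r₂/r₁)/(2πkL) per layer, in series:
R_inner film = 1/(h_i·2πr₁L) = 1/(455×2π×0.018×1) = 0.01943 K/W
R_copper pipe wall = ln(26/18)/(2π×380×1) = 1.54×10^-4 K/W
R_calcium silicate = ln(86/26)/(2π×0.0772×1) = 2.466 K/W
R_perlite board = ln(108/86)/(2π×0.0463×1) = 0.783 K/W
R_outer film = 1/(h_o·2πr_oL) = 1/(18.4×2π×0.108×1) = 0.08009 K/W
R_total = 3.349 K/W
Q = ΔT/R_total = 206/3.349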